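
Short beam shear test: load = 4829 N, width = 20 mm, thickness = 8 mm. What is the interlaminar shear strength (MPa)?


ILSS = 3F/(4bh) = 3*4829/(4*20*8) = 22.64 MPa

22.64 MPa


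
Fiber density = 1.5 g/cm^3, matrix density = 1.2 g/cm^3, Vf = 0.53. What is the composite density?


rho_c = rho_f*Vf + rho_m*(1-Vf) = 1.5*0.53 + 1.2*0.47 = 1.359 g/cm^3

1.359 g/cm^3


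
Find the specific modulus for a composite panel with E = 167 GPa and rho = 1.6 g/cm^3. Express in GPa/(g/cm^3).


Specific stiffness = E/rho = 167/1.6 = 104.4 GPa/(g/cm^3)

104.4 GPa/(g/cm^3)


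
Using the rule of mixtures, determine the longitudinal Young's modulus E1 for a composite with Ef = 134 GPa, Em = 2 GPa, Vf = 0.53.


E1 = Ef*Vf + Em*(1-Vf) = 134*0.53 + 2*0.47 = 71.96 GPa

71.96 GPa


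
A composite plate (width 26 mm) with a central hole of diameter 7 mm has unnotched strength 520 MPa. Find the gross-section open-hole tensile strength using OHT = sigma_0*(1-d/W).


OHT = sigma_0*(1-d/W) = 520*(1-7/26) = 380.0 MPa

380.0 MPa


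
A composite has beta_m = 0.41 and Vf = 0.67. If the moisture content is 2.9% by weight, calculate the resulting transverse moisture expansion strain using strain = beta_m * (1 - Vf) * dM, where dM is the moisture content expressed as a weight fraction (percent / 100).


dM = 2.9/100 = 0.029
strain = beta_m * (1-Vf) * dM = 0.41 * 0.33 * 0.029 = 0.0039237

0.0039237


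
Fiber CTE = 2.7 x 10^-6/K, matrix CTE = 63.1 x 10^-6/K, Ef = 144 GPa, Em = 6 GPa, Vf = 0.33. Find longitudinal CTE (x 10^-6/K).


E1 = Ef*Vf + Em*(1-Vf) = 51.54
alpha_1 = (alpha_f*Ef*Vf + alpha_m*Em*(1-Vf))/E1 = 7.41 x 10^-6/K

7.41 x 10^-6/K


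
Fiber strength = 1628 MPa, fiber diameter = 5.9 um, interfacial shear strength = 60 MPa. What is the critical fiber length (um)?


Lc = sigma_f * d / (2 * tau_i) = 1628 * 5.9 / (2 * 60) = 80.0 um

80.0 um


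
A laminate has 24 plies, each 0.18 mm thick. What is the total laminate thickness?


h = n * t_ply = 24 * 0.18 = 4.32 mm

4.32 mm


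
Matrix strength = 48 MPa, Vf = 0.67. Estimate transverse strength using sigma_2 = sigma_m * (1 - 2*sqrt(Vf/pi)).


factor = 1 - 2*sqrt(0.67/pi) = 0.0764
sigma_2 = 48 * 0.0764 = 3.67 MPa

3.67 MPa


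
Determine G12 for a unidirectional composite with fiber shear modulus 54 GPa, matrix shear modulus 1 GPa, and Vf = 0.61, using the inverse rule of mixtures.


1/G12 = Vf/Gf + (1-Vf)/Gm = 0.61/54 + 0.39/1
G12 = 2.49 GPa

2.49 GPa


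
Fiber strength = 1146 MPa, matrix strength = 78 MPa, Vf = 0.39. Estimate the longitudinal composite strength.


sigma_1 = sigma_f*Vf + sigma_m*(1-Vf) = 1146*0.39 + 78*0.61 = 494.5 MPa

494.5 MPa


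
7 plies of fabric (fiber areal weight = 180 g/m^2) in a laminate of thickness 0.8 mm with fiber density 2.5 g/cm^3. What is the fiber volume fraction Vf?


Vf = n * FAW / (rho_f * h * 1000) = 7 * 180 / (2.5 * 0.8 * 1000) = 0.63

0.63


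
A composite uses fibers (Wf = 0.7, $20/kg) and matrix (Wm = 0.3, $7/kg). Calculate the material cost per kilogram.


Cost = cost_f*Wf + cost_m*Wm = 20*0.7 + 7*0.3 = $16.1/kg

$16.1/kg


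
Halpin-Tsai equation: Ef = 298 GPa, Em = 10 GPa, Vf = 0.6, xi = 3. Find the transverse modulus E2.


eta = (Ef/Em - 1)/(Ef/Em + xi) = (29.8 - 1)/(29.8 + 3) = 0.878
E2 = Em*(1+xi*eta*Vf)/(1-eta*Vf) = 54.54 GPa

54.54 GPa


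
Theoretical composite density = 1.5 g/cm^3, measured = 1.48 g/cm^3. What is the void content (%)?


Void% = (rho_theo - rho_actual)/rho_theo * 100 = (1.5 - 1.48)/1.5 * 100 = 1.33%

1.33%


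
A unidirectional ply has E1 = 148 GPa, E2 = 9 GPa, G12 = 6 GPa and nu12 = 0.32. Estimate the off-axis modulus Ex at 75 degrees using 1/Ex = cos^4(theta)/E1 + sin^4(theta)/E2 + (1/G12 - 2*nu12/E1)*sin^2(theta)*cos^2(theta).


cos^4(75) = 0.004487, sin^4(75) = 0.870513, sin^2(75)*cos^2(75) = 0.0625
1/G12 - 2*nu12/E1 = 1/6 - 2*0.32/148 = 0.162342 GPa^-1
1/Ex = 0.004487/148 + 0.870513/9 + 0.162342*0.0625 = 0.1069004 GPa^-1
Ex = 9.35 GPa

9.35 GPa


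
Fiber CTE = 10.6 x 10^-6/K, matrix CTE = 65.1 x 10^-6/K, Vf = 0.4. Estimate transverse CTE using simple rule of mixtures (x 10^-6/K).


alpha_2 = alpha_f*Vf + alpha_m*(1-Vf) = 10.6*0.4 + 65.1*0.6 = 43.3 x 10^-6/K

43.3 x 10^-6/K


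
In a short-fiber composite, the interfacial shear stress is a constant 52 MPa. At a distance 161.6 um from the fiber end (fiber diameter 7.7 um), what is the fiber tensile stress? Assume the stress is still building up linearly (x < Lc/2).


Force balance: sigma_f * (pi*d^2/4) = tau * (pi*d) * x  ->  sigma_f = 4 * tau * x / d
sigma_f = 4 * 52 * 161.6 / 7.7 = 4365.3 MPa

4365.3 MPa


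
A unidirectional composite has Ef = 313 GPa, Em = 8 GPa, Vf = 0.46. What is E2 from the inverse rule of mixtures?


1/E2 = Vf/Ef + (1-Vf)/Em = 0.46/313 + 0.54/8
E2 = 14.5 GPa

14.5 GPa


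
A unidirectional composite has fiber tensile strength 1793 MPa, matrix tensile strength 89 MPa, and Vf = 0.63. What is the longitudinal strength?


sigma_1 = sigma_f*Vf + sigma_m*(1-Vf) = 1793*0.63 + 89*0.37 = 1162.5 MPa

1162.5 MPa


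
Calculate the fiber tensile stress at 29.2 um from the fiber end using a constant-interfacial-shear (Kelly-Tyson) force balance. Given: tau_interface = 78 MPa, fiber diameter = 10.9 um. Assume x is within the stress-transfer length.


Force balance: sigma_f * (pi*d^2/4) = tau * (pi*d) * x  ->  sigma_f = 4 * tau * x / d
sigma_f = 4 * 78 * 29.2 / 10.9 = 835.8 MPa

835.8 MPa


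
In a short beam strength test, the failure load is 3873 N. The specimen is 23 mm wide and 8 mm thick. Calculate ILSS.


ILSS = 3F/(4bh) = 3*3873/(4*23*8) = 15.79 MPa

15.79 MPa


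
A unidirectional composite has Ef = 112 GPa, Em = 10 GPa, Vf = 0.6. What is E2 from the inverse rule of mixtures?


1/E2 = Vf/Ef + (1-Vf)/Em = 0.6/112 + 0.4/10
E2 = 22.05 GPa

22.05 GPa


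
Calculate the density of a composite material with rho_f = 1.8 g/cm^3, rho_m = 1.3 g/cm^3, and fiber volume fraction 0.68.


rho_c = rho_f*Vf + rho_m*(1-Vf) = 1.8*0.68 + 1.3*0.32 = 1.64 g/cm^3

1.64 g/cm^3


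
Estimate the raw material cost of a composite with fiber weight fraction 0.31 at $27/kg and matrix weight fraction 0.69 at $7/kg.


Cost = cost_f*Wf + cost_m*Wm = 27*0.31 + 7*0.69 = $13.2/kg

$13.2/kg


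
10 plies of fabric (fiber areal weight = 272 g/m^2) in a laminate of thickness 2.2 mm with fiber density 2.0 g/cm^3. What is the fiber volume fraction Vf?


Vf = n * FAW / (rho_f * h * 1000) = 10 * 272 / (2.0 * 2.2 * 1000) = 0.6182

0.6182


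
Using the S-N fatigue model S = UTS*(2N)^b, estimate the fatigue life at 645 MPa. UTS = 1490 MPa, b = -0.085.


N = 0.5 * (S/UTS)^(1/b) = 0.5 * (645/1490)^(1/-0.085) = 9482.6443 cycles

9482.6443 cycles


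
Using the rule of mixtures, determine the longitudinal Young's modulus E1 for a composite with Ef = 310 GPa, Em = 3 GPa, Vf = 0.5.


E1 = Ef*Vf + Em*(1-Vf) = 310*0.5 + 3*0.5 = 156.5 GPa

156.5 GPa


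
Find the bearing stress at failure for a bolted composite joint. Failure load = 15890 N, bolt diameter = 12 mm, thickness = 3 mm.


sigma_br = F/(d*h) = 15890/(12*3) = 441.4 MPa

441.4 MPa


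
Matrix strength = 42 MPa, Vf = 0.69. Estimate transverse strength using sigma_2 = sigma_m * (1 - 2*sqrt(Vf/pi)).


factor = 1 - 2*sqrt(0.69/pi) = 0.0627
sigma_2 = 42 * 0.0627 = 2.63 MPa

2.63 MPa


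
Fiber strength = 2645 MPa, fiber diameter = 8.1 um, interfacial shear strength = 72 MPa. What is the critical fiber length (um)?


Lc = sigma_f * d / (2 * tau_i) = 2645 * 8.1 / (2 * 72) = 148.8 um

148.8 um


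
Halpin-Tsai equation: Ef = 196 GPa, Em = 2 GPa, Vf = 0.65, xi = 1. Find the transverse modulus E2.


eta = (Ef/Em - 1)/(Ef/Em + xi) = (98.0 - 1)/(98.0 + 1) = 0.9798
E2 = Em*(1+xi*eta*Vf)/(1-eta*Vf) = 9.02 GPa

9.02 GPa


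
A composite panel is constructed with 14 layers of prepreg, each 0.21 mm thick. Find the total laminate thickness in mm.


h = n * t_ply = 14 * 0.21 = 2.94 mm

2.94 mm


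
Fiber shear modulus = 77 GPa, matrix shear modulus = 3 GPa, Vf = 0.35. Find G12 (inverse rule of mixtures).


1/G12 = Vf/Gf + (1-Vf)/Gm = 0.35/77 + 0.65/3
G12 = 4.52 GPa

4.52 GPa


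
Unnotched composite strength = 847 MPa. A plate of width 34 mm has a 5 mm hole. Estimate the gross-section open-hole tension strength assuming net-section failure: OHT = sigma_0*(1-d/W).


OHT = sigma_0*(1-d/W) = 847*(1-5/34) = 722.4 MPa

722.4 MPa


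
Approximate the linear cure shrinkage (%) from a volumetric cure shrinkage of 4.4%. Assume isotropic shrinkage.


Linear shrinkage ≈ vol_shrink/3 = 4.4/3 = 1.467%

1.467%


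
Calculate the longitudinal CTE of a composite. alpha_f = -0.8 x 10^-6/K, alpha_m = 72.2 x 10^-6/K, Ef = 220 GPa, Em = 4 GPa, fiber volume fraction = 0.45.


E1 = Ef*Vf + Em*(1-Vf) = 101.2
alpha_1 = (alpha_f*Ef*Vf + alpha_m*Em*(1-Vf))/E1 = 0.79 x 10^-6/K

0.79 x 10^-6/K


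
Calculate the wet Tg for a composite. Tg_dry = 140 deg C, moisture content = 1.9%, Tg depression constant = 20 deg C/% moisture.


Tg_wet = Tg_dry - k*moisture = 140 - 20*1.9 = 102.0 deg C

102.0 deg C


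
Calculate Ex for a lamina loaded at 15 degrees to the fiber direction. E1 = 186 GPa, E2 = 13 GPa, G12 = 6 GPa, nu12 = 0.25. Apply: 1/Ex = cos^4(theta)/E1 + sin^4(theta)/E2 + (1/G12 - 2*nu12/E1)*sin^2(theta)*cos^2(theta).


cos^4(15) = 0.870513, sin^4(15) = 0.004487, sin^2(15)*cos^2(15) = 0.0625
1/G12 - 2*nu12/E1 = 1/6 - 2*0.25/186 = 0.163978 GPa^-1
1/Ex = 0.870513/186 + 0.004487/13 + 0.163978*0.0625 = 0.015274 GPa^-1
Ex = 65.47 GPa

65.47 GPa


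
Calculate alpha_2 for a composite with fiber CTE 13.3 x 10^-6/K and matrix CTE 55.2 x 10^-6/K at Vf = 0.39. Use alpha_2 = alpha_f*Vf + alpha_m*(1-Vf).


alpha_2 = alpha_f*Vf + alpha_m*(1-Vf) = 13.3*0.39 + 55.2*0.61 = 38.9 x 10^-6/K

38.9 x 10^-6/K


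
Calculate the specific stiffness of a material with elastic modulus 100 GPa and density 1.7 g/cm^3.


Specific stiffness = E/rho = 100/1.7 = 58.8 GPa/(g/cm^3)

58.8 GPa/(g/cm^3)


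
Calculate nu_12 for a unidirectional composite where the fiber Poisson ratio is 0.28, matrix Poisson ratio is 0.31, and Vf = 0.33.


nu_12 = nu_f*Vf + nu_m*(1-Vf) = 0.28*0.33 + 0.31*0.67 = 0.3001

0.3001


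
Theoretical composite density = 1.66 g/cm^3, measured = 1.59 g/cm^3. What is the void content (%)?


Void% = (rho_theo - rho_actual)/rho_theo * 100 = (1.66 - 1.59)/1.66 * 100 = 4.22%

4.22%


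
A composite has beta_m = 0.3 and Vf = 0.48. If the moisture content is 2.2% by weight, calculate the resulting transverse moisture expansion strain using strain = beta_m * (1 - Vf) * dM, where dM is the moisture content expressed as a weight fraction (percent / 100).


dM = 2.2/100 = 0.022
strain = beta_m * (1-Vf) * dM = 0.3 * 0.52 * 0.022 = 0.003432

0.003432


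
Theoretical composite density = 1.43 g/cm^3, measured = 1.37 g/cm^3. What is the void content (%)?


Void% = (rho_theo - rho_actual)/rho_theo * 100 = (1.43 - 1.37)/1.43 * 100 = 4.2%

4.2%


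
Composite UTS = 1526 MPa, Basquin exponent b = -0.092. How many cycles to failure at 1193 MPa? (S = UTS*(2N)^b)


N = 0.5 * (S/UTS)^(1/b) = 0.5 * (1193/1526)^(1/-0.092) = 7.2624 cycles

7.2624 cycles


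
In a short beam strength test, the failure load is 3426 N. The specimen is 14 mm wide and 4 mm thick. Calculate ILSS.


ILSS = 3F/(4bh) = 3*3426/(4*14*4) = 45.88 MPa

45.88 MPa


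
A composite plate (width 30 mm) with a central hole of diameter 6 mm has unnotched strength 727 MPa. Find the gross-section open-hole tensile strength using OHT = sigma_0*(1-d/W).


OHT = sigma_0*(1-d/W) = 727*(1-6/30) = 581.6 MPa

581.6 MPa


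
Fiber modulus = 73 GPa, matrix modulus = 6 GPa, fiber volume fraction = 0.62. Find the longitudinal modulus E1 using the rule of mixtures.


E1 = Ef*Vf + Em*(1-Vf) = 73*0.62 + 6*0.38 = 47.54 GPa

47.54 GPa


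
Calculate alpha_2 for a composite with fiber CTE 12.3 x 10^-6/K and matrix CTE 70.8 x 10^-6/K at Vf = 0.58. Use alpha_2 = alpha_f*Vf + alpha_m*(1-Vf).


alpha_2 = alpha_f*Vf + alpha_m*(1-Vf) = 12.3*0.58 + 70.8*0.42 = 36.9 x 10^-6/K

36.9 x 10^-6/K


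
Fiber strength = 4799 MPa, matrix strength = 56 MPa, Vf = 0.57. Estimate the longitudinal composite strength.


sigma_1 = sigma_f*Vf + sigma_m*(1-Vf) = 4799*0.57 + 56*0.43 = 2759.5 MPa

2759.5 MPa


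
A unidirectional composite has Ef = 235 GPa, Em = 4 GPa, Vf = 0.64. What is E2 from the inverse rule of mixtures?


1/E2 = Vf/Ef + (1-Vf)/Em = 0.64/235 + 0.36/4
E2 = 10.78 GPa

10.78 GPa


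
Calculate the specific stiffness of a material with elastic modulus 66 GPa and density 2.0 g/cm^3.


Specific stiffness = E/rho = 66/2.0 = 33.0 GPa/(g/cm^3)

33.0 GPa/(g/cm^3)


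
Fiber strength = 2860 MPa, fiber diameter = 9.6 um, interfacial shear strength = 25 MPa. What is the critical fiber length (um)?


Lc = sigma_f * d / (2 * tau_i) = 2860 * 9.6 / (2 * 25) = 549.1 um

549.1 um


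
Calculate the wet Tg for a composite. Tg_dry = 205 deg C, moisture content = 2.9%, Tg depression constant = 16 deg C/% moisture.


Tg_wet = Tg_dry - k*moisture = 205 - 16*2.9 = 158.6 deg C

158.6 deg C


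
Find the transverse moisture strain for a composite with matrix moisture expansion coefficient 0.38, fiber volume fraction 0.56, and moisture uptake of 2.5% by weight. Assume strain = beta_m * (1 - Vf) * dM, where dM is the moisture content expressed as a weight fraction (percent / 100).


dM = 2.5/100 = 0.025
strain = beta_m * (1-Vf) * dM = 0.38 * 0.44 * 0.025 = 0.00418

0.00418


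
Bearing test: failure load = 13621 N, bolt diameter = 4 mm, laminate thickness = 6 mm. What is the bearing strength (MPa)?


sigma_br = F/(d*h) = 13621/(4*6) = 567.5 MPa

567.5 MPa


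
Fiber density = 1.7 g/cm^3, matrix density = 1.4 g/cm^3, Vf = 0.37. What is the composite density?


rho_c = rho_f*Vf + rho_m*(1-Vf) = 1.7*0.37 + 1.4*0.63 = 1.511 g/cm^3

1.511 g/cm^3


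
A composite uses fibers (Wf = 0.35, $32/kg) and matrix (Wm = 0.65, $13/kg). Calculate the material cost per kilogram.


Cost = cost_f*Wf + cost_m*Wm = 32*0.35 + 13*0.65 = $19.65/kg

$19.65/kg


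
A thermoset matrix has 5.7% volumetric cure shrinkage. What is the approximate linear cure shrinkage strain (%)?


Linear shrinkage ≈ vol_shrink/3 = 5.7/3 = 1.9%

1.9%


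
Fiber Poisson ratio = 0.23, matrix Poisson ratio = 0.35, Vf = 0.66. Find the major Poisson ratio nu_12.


nu_12 = nu_f*Vf + nu_m*(1-Vf) = 0.23*0.66 + 0.35*0.34 = 0.2708

0.2708


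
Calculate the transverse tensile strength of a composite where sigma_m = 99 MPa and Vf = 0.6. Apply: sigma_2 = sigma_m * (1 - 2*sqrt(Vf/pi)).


factor = 1 - 2*sqrt(0.6/pi) = 0.126
sigma_2 = 99 * 0.126 = 12.47 MPa

12.47 MPa


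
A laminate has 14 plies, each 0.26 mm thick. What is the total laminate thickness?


h = n * t_ply = 14 * 0.26 = 3.64 mm

3.64 mm


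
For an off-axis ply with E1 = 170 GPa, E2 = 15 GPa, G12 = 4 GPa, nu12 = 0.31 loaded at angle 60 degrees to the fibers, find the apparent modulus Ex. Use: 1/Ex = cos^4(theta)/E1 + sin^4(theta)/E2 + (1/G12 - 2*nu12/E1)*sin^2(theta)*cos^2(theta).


cos^4(60) = 0.0625, sin^4(60) = 0.5625, sin^2(60)*cos^2(60) = 0.1875
1/G12 - 2*nu12/E1 = 1/4 - 2*0.31/170 = 0.246353 GPa^-1
1/Ex = 0.0625/170 + 0.5625/15 + 0.246353*0.1875 = 0.0840588 GPa^-1
Ex = 11.9 GPa

11.9 GPa


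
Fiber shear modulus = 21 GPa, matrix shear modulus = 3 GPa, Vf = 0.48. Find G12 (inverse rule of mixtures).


1/G12 = Vf/Gf + (1-Vf)/Gm = 0.48/21 + 0.52/3
G12 = 5.1 GPa

5.1 GPa


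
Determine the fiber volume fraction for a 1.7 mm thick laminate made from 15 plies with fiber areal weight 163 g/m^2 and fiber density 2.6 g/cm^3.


Vf = n * FAW / (rho_f * h * 1000) = 15 * 163 / (2.6 * 1.7 * 1000) = 0.5532

0.5532


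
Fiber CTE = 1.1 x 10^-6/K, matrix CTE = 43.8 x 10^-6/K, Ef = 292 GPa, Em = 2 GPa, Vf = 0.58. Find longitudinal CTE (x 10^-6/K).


E1 = Ef*Vf + Em*(1-Vf) = 170.2
alpha_1 = (alpha_f*Ef*Vf + alpha_m*Em*(1-Vf))/E1 = 1.31 x 10^-6/K

1.31 x 10^-6/K


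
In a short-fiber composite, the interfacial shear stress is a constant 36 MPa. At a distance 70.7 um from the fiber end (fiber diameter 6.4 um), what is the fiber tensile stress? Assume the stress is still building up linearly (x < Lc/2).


Force balance: sigma_f * (pi*d^2/4) = tau * (pi*d) * x  ->  sigma_f = 4 * tau * x / d
sigma_f = 4 * 36 * 70.7 / 6.4 = 1590.8 MPa

1590.8 MPa


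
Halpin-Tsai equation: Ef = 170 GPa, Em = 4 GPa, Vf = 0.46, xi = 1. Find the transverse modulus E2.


eta = (Ef/Em - 1)/(Ef/Em + xi) = (42.5 - 1)/(42.5 + 1) = 0.954
E2 = Em*(1+xi*eta*Vf)/(1-eta*Vf) = 10.26 GPa

10.26 GPa


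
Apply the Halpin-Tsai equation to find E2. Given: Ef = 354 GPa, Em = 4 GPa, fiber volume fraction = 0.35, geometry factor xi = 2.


eta = (Ef/Em - 1)/(Ef/Em + xi) = (88.5 - 1)/(88.5 + 2) = 0.9669
E2 = Em*(1+xi*eta*Vf)/(1-eta*Vf) = 10.14 GPa

10.14 GPa


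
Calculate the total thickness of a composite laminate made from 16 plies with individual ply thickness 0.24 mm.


h = n * t_ply = 16 * 0.24 = 3.84 mm

3.84 mm


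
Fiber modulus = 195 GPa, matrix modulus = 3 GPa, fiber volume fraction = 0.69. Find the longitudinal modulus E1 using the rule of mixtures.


E1 = Ef*Vf + Em*(1-Vf) = 195*0.69 + 3*0.31 = 135.48 GPa

135.48 GPa


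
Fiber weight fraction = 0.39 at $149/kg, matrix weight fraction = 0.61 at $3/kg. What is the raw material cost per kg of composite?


Cost = cost_f*Wf + cost_m*Wm = 149*0.39 + 3*0.61 = $59.94/kg

$59.94/kg


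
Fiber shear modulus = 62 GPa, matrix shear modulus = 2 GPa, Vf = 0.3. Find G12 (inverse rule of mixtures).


1/G12 = Vf/Gf + (1-Vf)/Gm = 0.3/62 + 0.7/2
G12 = 2.82 GPa

2.82 GPa


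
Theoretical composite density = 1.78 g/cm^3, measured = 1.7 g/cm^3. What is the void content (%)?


Void% = (rho_theo - rho_actual)/rho_theo * 100 = (1.78 - 1.7)/1.78 * 100 = 4.49%

4.49%


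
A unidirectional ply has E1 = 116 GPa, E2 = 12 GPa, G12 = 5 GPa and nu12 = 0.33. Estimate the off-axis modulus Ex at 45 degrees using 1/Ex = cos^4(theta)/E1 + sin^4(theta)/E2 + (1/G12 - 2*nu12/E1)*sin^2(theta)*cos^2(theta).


cos^4(45) = 0.25, sin^4(45) = 0.25, sin^2(45)*cos^2(45) = 0.25
1/G12 - 2*nu12/E1 = 1/5 - 2*0.33/116 = 0.19431 GPa^-1
1/Ex = 0.25/116 + 0.25/12 + 0.19431*0.25 = 0.0715661 GPa^-1
Ex = 13.97 GPa

13.97 GPa


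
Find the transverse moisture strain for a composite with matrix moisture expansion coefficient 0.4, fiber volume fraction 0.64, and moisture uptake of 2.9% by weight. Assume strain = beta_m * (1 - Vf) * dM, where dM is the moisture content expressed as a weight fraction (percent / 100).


dM = 2.9/100 = 0.029
strain = beta_m * (1-Vf) * dM = 0.4 * 0.36 * 0.029 = 0.004176

0.004176


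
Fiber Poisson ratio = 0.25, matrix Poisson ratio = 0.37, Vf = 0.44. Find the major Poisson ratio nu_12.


nu_12 = nu_f*Vf + nu_m*(1-Vf) = 0.25*0.44 + 0.37*0.56 = 0.3172

0.3172


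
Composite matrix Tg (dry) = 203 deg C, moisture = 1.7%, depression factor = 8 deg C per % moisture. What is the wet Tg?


Tg_wet = Tg_dry - k*moisture = 203 - 8*1.7 = 189.4 deg C

189.4 deg C


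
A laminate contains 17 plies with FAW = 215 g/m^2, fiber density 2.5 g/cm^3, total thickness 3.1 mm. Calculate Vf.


Vf = n * FAW / (rho_f * h * 1000) = 17 * 215 / (2.5 * 3.1 * 1000) = 0.4716

0.4716


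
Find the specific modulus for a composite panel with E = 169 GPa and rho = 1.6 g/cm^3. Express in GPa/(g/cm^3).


Specific stiffness = E/rho = 169/1.6 = 105.6 GPa/(g/cm^3)

105.6 GPa/(g/cm^3)


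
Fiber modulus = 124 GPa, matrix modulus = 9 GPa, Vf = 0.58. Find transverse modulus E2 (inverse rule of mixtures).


1/E2 = Vf/Ef + (1-Vf)/Em = 0.58/124 + 0.42/9
E2 = 19.48 GPa

19.48 GPa


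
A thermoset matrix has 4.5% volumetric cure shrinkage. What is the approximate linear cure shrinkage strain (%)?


Linear shrinkage ≈ vol_shrink/3 = 4.5/3 = 1.5%

1.5%


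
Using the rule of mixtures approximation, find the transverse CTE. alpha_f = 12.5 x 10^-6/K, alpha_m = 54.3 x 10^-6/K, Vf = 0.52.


alpha_2 = alpha_f*Vf + alpha_m*(1-Vf) = 12.5*0.52 + 54.3*0.48 = 32.6 x 10^-6/K

32.6 x 10^-6/K


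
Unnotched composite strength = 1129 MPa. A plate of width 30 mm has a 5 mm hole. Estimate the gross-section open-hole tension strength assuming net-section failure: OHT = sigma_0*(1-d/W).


OHT = sigma_0*(1-d/W) = 1129*(1-5/30) = 940.8 MPa

940.8 MPa


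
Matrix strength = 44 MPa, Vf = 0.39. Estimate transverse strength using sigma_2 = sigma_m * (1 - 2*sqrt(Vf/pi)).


factor = 1 - 2*sqrt(0.39/pi) = 0.2953
sigma_2 = 44 * 0.2953 = 12.99 MPa

12.99 MPa


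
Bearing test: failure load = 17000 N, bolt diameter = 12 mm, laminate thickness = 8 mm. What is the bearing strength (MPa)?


sigma_br = F/(d*h) = 17000/(12*8) = 177.1 MPa

177.1 MPa


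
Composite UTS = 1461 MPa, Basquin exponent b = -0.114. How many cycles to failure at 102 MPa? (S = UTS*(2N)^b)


N = 0.5 * (S/UTS)^(1/b) = 0.5 * (102/1461)^(1/-0.114) = 6.9145e+09 cycles

6.9145e+09 cycles


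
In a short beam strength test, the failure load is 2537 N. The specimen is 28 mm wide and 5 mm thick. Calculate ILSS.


ILSS = 3F/(4bh) = 3*2537/(4*28*5) = 13.59 MPa

13.59 MPa


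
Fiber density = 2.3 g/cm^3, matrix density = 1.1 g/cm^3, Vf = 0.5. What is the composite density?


rho_c = rho_f*Vf + rho_m*(1-Vf) = 2.3*0.5 + 1.1*0.5 = 1.7 g/cm^3

1.7 g/cm^3


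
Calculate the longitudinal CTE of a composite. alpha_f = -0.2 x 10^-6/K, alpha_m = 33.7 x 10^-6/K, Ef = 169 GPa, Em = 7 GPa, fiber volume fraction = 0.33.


E1 = Ef*Vf + Em*(1-Vf) = 60.46
alpha_1 = (alpha_f*Ef*Vf + alpha_m*Em*(1-Vf))/E1 = 2.43 x 10^-6/K

2.43 x 10^-6/K


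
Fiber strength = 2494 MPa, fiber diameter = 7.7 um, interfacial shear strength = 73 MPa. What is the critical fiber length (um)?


Lc = sigma_f * d / (2 * tau_i) = 2494 * 7.7 / (2 * 73) = 131.5 um

131.5 um


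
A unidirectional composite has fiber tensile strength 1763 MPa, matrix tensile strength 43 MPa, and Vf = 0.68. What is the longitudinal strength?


sigma_1 = sigma_f*Vf + sigma_m*(1-Vf) = 1763*0.68 + 43*0.32 = 1212.6 MPa

1212.6 MPa


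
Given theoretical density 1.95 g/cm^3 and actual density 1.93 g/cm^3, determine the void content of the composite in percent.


Void% = (rho_theo - rho_actual)/rho_theo * 100 = (1.95 - 1.93)/1.95 * 100 = 1.03%

1.03%


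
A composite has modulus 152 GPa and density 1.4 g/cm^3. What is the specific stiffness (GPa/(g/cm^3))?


Specific stiffness = E/rho = 152/1.4 = 108.6 GPa/(g/cm^3)

108.6 GPa/(g/cm^3)


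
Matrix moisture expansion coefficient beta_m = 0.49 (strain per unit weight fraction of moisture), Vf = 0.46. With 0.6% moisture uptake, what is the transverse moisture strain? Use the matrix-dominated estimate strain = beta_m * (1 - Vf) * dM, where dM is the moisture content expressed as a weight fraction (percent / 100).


dM = 0.6/100 = 0.006
strain = beta_m * (1-Vf) * dM = 0.49 * 0.54 * 0.006 = 0.0015876

0.0015876


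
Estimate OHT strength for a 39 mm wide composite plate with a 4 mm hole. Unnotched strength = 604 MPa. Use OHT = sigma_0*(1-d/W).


OHT = sigma_0*(1-d/W) = 604*(1-4/39) = 542.1 MPa

542.1 MPa


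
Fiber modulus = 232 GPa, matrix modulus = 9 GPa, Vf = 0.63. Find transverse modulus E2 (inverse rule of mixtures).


1/E2 = Vf/Ef + (1-Vf)/Em = 0.63/232 + 0.37/9
E2 = 22.82 GPa

22.82 GPa


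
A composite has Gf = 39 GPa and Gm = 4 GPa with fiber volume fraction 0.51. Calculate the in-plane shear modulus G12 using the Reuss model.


1/G12 = Vf/Gf + (1-Vf)/Gm = 0.51/39 + 0.49/4
G12 = 7.38 GPa

7.38 GPa


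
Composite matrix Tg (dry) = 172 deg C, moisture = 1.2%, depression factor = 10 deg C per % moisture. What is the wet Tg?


Tg_wet = Tg_dry - k*moisture = 172 - 10*1.2 = 160.0 deg C

160.0 deg C


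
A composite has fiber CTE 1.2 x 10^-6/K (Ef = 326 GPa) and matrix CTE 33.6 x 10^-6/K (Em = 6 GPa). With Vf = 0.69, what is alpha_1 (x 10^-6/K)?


E1 = Ef*Vf + Em*(1-Vf) = 226.8
alpha_1 = (alpha_f*Ef*Vf + alpha_m*Em*(1-Vf))/E1 = 1.47 x 10^-6/K

1.47 x 10^-6/K


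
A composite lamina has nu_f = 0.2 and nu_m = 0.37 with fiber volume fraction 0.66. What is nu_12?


nu_12 = nu_f*Vf + nu_m*(1-Vf) = 0.2*0.66 + 0.37*0.34 = 0.2578

0.2578


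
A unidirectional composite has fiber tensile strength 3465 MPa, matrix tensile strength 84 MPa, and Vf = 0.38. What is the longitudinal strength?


sigma_1 = sigma_f*Vf + sigma_m*(1-Vf) = 3465*0.38 + 84*0.62 = 1368.8 MPa

1368.8 MPa


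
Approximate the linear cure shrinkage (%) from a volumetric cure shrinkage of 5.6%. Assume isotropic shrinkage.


Linear shrinkage ≈ vol_shrink/3 = 5.6/3 = 1.867%

1.867%


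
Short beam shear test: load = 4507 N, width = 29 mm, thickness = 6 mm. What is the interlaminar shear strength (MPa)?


ILSS = 3F/(4bh) = 3*4507/(4*29*6) = 19.43 MPa

19.43 MPa


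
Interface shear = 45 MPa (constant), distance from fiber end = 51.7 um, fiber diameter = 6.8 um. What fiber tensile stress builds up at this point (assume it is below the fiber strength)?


Force balance: sigma_f * (pi*d^2/4) = tau * (pi*d) * x  ->  sigma_f = 4 * tau * x / d
sigma_f = 4 * 45 * 51.7 / 6.8 = 1368.5 MPa

1368.5 MPa


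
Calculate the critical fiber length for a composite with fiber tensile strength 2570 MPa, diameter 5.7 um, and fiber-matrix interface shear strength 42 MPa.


Lc = sigma_f * d / (2 * tau_i) = 2570 * 5.7 / (2 * 42) = 174.4 um

174.4 um


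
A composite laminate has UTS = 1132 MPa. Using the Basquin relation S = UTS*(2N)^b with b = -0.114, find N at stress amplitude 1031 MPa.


N = 0.5 * (S/UTS)^(1/b) = 0.5 * (1031/1132)^(1/-0.114) = 1.1350 cycles

1.1350 cycles


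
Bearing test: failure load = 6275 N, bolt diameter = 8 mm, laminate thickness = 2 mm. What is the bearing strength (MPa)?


sigma_br = F/(d*h) = 6275/(8*2) = 392.2 MPa

392.2 MPa


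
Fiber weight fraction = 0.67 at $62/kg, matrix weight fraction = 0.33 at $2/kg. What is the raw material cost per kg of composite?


Cost = cost_f*Wf + cost_m*Wm = 62*0.67 + 2*0.33 = $42.2/kg

$42.2/kg


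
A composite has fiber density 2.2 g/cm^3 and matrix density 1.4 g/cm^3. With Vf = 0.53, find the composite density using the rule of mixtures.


rho_c = rho_f*Vf + rho_m*(1-Vf) = 2.2*0.53 + 1.4*0.47 = 1.824 g/cm^3

1.824 g/cm^3


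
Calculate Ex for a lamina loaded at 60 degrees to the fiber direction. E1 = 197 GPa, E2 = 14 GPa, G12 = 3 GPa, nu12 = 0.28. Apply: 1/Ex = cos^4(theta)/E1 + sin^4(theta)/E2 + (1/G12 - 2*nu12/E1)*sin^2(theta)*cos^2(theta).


cos^4(60) = 0.0625, sin^4(60) = 0.5625, sin^2(60)*cos^2(60) = 0.1875
1/G12 - 2*nu12/E1 = 1/3 - 2*0.28/197 = 0.330491 GPa^-1
1/Ex = 0.0625/197 + 0.5625/14 + 0.330491*0.1875 = 0.1024628 GPa^-1
Ex = 9.76 GPa

9.76 GPa


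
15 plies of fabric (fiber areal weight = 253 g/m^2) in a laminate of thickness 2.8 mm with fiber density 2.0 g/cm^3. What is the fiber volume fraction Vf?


Vf = n * FAW / (rho_f * h * 1000) = 15 * 253 / (2.0 * 2.8 * 1000) = 0.6777

0.6777


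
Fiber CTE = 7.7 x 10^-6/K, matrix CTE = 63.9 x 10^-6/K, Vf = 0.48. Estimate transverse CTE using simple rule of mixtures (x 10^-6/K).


alpha_2 = alpha_f*Vf + alpha_m*(1-Vf) = 7.7*0.48 + 63.9*0.52 = 36.9 x 10^-6/K

36.9 x 10^-6/K


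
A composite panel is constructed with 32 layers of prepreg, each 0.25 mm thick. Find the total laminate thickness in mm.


h = n * t_ply = 32 * 0.25 = 8.0 mm

8.0 mm


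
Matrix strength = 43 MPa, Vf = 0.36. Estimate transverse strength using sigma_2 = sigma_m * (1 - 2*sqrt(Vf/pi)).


factor = 1 - 2*sqrt(0.36/pi) = 0.323
sigma_2 = 43 * 0.323 = 13.89 MPa

13.89 MPa


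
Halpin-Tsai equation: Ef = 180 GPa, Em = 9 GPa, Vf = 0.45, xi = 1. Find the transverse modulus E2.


eta = (Ef/Em - 1)/(Ef/Em + xi) = (20.0 - 1)/(20.0 + 1) = 0.9048
E2 = Em*(1+xi*eta*Vf)/(1-eta*Vf) = 21.36 GPa

21.36 GPa


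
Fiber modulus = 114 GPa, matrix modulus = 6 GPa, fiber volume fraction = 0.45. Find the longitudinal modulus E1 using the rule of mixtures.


E1 = Ef*Vf + Em*(1-Vf) = 114*0.45 + 6*0.55 = 54.6 GPa

54.6 GPa


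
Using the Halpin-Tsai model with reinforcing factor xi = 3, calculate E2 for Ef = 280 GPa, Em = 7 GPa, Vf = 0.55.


eta = (Ef/Em - 1)/(Ef/Em + xi) = (40.0 - 1)/(40.0 + 3) = 0.907
E2 = Em*(1+xi*eta*Vf)/(1-eta*Vf) = 34.87 GPa

34.87 GPa


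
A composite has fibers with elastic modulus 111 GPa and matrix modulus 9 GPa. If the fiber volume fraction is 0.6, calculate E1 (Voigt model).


E1 = Ef*Vf + Em*(1-Vf) = 111*0.6 + 9*0.4 = 70.2 GPa

70.2 GPa


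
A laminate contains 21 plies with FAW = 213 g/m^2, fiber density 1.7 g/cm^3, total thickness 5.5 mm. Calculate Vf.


Vf = n * FAW / (rho_f * h * 1000) = 21 * 213 / (1.7 * 5.5 * 1000) = 0.4784

0.4784


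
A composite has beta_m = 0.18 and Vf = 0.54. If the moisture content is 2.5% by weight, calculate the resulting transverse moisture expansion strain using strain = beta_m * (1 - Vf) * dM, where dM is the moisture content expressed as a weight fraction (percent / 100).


dM = 2.5/100 = 0.025
strain = beta_m * (1-Vf) * dM = 0.18 * 0.46 * 0.025 = 0.00207

0.00207


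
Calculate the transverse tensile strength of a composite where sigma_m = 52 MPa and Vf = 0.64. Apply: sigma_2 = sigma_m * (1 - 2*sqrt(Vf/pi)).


factor = 1 - 2*sqrt(0.64/pi) = 0.0973
sigma_2 = 52 * 0.0973 = 5.06 MPa

5.06 MPa


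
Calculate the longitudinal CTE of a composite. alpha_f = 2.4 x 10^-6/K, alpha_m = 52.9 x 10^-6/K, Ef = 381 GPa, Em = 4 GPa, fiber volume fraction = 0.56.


E1 = Ef*Vf + Em*(1-Vf) = 215.12
alpha_1 = (alpha_f*Ef*Vf + alpha_m*Em*(1-Vf))/E1 = 2.81 x 10^-6/K

2.81 x 10^-6/K


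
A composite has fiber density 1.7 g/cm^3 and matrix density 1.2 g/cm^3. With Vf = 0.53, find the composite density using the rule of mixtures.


rho_c = rho_f*Vf + rho_m*(1-Vf) = 1.7*0.53 + 1.2*0.47 = 1.465 g/cm^3

1.465 g/cm^3


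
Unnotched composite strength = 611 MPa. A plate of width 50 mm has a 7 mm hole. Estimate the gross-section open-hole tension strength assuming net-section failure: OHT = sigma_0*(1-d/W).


OHT = sigma_0*(1-d/W) = 611*(1-7/50) = 525.5 MPa

525.5 MPa


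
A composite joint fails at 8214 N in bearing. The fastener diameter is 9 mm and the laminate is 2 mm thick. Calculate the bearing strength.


sigma_br = F/(d*h) = 8214/(9*2) = 456.3 MPa

456.3 MPa


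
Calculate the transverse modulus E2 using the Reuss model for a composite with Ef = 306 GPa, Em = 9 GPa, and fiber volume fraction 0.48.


1/E2 = Vf/Ef + (1-Vf)/Em = 0.48/306 + 0.52/9
E2 = 16.85 GPa

16.85 GPa


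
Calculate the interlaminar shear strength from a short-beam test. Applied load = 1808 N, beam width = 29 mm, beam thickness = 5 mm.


ILSS = 3F/(4bh) = 3*1808/(4*29*5) = 9.35 MPa

9.35 MPa


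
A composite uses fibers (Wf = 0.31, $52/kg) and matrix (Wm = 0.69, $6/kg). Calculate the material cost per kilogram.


Cost = cost_f*Wf + cost_m*Wm = 52*0.31 + 6*0.69 = $20.26/kg

$20.26/kg


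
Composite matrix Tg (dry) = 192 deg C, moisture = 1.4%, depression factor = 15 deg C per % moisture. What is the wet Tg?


Tg_wet = Tg_dry - k*moisture = 192 - 15*1.4 = 171.0 deg C

171.0 deg C


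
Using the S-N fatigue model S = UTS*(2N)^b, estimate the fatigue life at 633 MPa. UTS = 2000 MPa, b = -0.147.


N = 0.5 * (S/UTS)^(1/b) = 0.5 * (633/2000)^(1/-0.147) = 1252.5304 cycles

1252.5304 cycles


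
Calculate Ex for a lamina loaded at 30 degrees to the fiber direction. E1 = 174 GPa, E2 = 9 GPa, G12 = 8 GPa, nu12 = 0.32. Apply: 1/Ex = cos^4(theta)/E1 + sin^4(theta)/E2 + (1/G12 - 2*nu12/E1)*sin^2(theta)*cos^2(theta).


cos^4(30) = 0.5625, sin^4(30) = 0.0625, sin^2(30)*cos^2(30) = 0.1875
1/G12 - 2*nu12/E1 = 1/8 - 2*0.32/174 = 0.121322 GPa^-1
1/Ex = 0.5625/174 + 0.0625/9 + 0.121322*0.1875 = 0.032925 GPa^-1
Ex = 30.37 GPa

30.37 GPa


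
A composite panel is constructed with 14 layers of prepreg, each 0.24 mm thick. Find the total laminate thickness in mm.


h = n * t_ply = 14 * 0.24 = 3.36 mm

3.36 mm


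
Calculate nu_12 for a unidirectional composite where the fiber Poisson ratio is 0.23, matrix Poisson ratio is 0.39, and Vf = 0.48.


nu_12 = nu_f*Vf + nu_m*(1-Vf) = 0.23*0.48 + 0.39*0.52 = 0.3132

0.3132


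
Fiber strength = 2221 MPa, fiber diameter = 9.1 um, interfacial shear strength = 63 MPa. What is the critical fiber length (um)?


Lc = sigma_f * d / (2 * tau_i) = 2221 * 9.1 / (2 * 63) = 160.4 um

160.4 um


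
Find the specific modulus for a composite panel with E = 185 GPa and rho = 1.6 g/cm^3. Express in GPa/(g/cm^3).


Specific stiffness = E/rho = 185/1.6 = 115.6 GPa/(g/cm^3)

115.6 GPa/(g/cm^3)


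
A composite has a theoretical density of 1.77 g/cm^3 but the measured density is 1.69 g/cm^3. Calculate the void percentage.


Void% = (rho_theo - rho_actual)/rho_theo * 100 = (1.77 - 1.69)/1.77 * 100 = 4.52%

4.52%


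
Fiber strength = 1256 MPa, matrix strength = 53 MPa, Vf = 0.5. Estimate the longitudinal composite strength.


sigma_1 = sigma_f*Vf + sigma_m*(1-Vf) = 1256*0.5 + 53*0.5 = 654.5 MPa

654.5 MPa


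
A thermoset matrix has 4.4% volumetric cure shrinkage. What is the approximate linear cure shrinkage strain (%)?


Linear shrinkage ≈ vol_shrink/3 = 4.4/3 = 1.467%

1.467%


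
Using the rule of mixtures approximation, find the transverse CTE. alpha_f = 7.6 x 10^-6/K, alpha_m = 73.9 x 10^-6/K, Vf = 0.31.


alpha_2 = alpha_f*Vf + alpha_m*(1-Vf) = 7.6*0.31 + 73.9*0.69 = 53.3 x 10^-6/K

53.3 x 10^-6/K


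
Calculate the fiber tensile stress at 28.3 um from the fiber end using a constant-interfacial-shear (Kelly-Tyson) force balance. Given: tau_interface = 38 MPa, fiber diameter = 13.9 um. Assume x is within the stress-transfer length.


Force balance: sigma_f * (pi*d^2/4) = tau * (pi*d) * x  ->  sigma_f = 4 * tau * x / d
sigma_f = 4 * 38 * 28.3 / 13.9 = 309.5 MPa

309.5 MPa


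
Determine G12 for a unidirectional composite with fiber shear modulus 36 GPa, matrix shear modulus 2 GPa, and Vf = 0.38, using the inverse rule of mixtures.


1/G12 = Vf/Gf + (1-Vf)/Gm = 0.38/36 + 0.62/2
G12 = 3.12 GPa

3.12 GPa


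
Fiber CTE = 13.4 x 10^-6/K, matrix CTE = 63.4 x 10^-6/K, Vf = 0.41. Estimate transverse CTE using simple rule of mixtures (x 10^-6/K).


alpha_2 = alpha_f*Vf + alpha_m*(1-Vf) = 13.4*0.41 + 63.4*0.59 = 42.9 x 10^-6/K

42.9 x 10^-6/K


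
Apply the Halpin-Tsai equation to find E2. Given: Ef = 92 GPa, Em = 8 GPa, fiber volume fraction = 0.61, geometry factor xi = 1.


eta = (Ef/Em - 1)/(Ef/Em + xi) = (11.5 - 1)/(11.5 + 1) = 0.84
E2 = Em*(1+xi*eta*Vf)/(1-eta*Vf) = 24.81 GPa

24.81 GPa


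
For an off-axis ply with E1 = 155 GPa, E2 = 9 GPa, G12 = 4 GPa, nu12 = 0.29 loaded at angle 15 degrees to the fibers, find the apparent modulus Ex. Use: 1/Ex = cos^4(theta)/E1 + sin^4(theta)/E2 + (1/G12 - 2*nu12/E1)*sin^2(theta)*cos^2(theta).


cos^4(15) = 0.870513, sin^4(15) = 0.004487, sin^2(15)*cos^2(15) = 0.0625
1/G12 - 2*nu12/E1 = 1/4 - 2*0.29/155 = 0.246258 GPa^-1
1/Ex = 0.870513/155 + 0.004487/9 + 0.246258*0.0625 = 0.0215059 GPa^-1
Ex = 46.5 GPa

46.5 GPa


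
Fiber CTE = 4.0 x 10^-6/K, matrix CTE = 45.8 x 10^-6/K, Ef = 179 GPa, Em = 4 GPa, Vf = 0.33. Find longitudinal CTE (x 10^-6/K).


E1 = Ef*Vf + Em*(1-Vf) = 61.75
alpha_1 = (alpha_f*Ef*Vf + alpha_m*Em*(1-Vf))/E1 = 5.81 x 10^-6/K

5.81 x 10^-6/K


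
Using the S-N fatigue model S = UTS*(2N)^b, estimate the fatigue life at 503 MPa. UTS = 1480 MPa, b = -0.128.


N = 0.5 * (S/UTS)^(1/b) = 0.5 * (503/1480)^(1/-0.128) = 2294.2449 cycles

2294.2449 cycles


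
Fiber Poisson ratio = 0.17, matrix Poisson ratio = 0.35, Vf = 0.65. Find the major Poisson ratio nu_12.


nu_12 = nu_f*Vf + nu_m*(1-Vf) = 0.17*0.65 + 0.35*0.35 = 0.233

0.233


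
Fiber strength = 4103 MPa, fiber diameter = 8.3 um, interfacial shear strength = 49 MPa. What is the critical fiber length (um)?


Lc = sigma_f * d / (2 * tau_i) = 4103 * 8.3 / (2 * 49) = 347.5 um

347.5 um


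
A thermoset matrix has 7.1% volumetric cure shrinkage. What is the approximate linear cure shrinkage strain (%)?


Linear shrinkage ≈ vol_shrink/3 = 7.1/3 = 2.367%

2.367%


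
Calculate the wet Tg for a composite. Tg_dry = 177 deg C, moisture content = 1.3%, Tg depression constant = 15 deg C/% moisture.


Tg_wet = Tg_dry - k*moisture = 177 - 15*1.3 = 157.5 deg C

157.5 deg C


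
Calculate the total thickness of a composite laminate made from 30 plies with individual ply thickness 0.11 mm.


h = n * t_ply = 30 * 0.11 = 3.3 mm

3.3 mm


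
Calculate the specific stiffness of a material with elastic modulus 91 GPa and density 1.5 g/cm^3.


Specific stiffness = E/rho = 91/1.5 = 60.7 GPa/(g/cm^3)

60.7 GPa/(g/cm^3)


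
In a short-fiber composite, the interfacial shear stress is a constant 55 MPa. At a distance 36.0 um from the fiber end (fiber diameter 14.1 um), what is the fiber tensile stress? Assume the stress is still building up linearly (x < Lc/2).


Force balance: sigma_f * (pi*d^2/4) = tau * (pi*d) * x  ->  sigma_f = 4 * tau * x / d
sigma_f = 4 * 55 * 36.0 / 14.1 = 561.7 MPa

561.7 MPa


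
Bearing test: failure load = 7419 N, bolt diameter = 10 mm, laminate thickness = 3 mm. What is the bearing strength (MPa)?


sigma_br = F/(d*h) = 7419/(10*3) = 247.3 MPa

247.3 MPa


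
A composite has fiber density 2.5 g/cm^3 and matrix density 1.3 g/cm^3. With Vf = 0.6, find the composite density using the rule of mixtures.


rho_c = rho_f*Vf + rho_m*(1-Vf) = 2.5*0.6 + 1.3*0.4 = 2.02 g/cm^3

2.02 g/cm^3


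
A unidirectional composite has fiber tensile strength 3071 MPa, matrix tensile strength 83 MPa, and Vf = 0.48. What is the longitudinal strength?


sigma_1 = sigma_f*Vf + sigma_m*(1-Vf) = 3071*0.48 + 83*0.52 = 1517.2 MPa

1517.2 MPa


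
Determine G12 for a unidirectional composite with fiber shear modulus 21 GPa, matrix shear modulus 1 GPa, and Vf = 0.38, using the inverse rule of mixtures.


1/G12 = Vf/Gf + (1-Vf)/Gm = 0.38/21 + 0.62/1
G12 = 1.57 GPa

1.57 GPa


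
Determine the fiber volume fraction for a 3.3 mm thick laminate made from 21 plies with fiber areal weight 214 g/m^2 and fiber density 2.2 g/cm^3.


Vf = n * FAW / (rho_f * h * 1000) = 21 * 214 / (2.2 * 3.3 * 1000) = 0.619

0.619


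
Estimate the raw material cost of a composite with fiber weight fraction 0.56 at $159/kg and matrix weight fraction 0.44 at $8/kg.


Cost = cost_f*Wf + cost_m*Wm = 159*0.56 + 8*0.44 = $92.56/kg

$92.56/kg


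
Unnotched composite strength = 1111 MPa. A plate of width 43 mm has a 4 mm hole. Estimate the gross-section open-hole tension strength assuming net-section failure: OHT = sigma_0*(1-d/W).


OHT = sigma_0*(1-d/W) = 1111*(1-4/43) = 1007.7 MPa

1007.7 MPa


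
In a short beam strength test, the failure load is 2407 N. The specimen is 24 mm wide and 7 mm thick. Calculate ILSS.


ILSS = 3F/(4bh) = 3*2407/(4*24*7) = 10.75 MPa

10.75 MPa


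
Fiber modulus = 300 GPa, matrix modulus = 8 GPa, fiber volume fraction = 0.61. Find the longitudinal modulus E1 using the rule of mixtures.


E1 = Ef*Vf + Em*(1-Vf) = 300*0.61 + 8*0.39 = 186.12 GPa

186.12 GPa


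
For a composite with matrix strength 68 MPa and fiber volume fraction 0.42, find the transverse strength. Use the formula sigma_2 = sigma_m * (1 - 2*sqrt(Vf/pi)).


factor = 1 - 2*sqrt(0.42/pi) = 0.2687
sigma_2 = 68 * 0.2687 = 18.27 MPa

18.27 MPa


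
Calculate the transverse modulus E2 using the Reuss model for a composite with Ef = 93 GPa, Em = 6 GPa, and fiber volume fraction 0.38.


1/E2 = Vf/Ef + (1-Vf)/Em = 0.38/93 + 0.62/6
E2 = 9.31 GPa

9.31 GPa


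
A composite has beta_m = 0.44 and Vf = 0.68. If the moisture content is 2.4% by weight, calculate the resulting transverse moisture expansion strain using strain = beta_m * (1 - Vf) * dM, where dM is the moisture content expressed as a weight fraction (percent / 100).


dM = 2.4/100 = 0.024
strain = beta_m * (1-Vf) * dM = 0.44 * 0.32 * 0.024 = 0.0033792

0.0033792
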